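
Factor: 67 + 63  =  130=2^1*5^1*13^1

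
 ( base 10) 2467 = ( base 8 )4643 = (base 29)2R2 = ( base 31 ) 2HI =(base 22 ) 523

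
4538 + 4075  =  8613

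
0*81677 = 0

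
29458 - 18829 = 10629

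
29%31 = 29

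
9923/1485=9923/1485 =6.68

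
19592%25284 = 19592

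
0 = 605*0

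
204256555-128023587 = 76232968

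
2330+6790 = 9120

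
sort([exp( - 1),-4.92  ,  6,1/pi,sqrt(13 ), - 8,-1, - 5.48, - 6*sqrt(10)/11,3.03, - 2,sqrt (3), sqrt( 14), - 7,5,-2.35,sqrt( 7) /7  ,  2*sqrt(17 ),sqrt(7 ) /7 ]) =[ - 8,-7,- 5.48 , - 4.92,  -  2.35,-2, - 6*sqrt(10)/11, - 1,1/pi,exp( - 1),sqrt( 7) /7,sqrt(7 ) /7,sqrt(3),3.03,sqrt(13 ),sqrt(14),5,6, 2*sqrt( 17)]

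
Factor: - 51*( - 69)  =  3519 = 3^2*17^1  *  23^1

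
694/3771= 694/3771 = 0.18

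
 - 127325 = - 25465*5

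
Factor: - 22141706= - 2^1*11070853^1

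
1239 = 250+989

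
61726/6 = 30863/3 = 10287.67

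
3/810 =1/270= 0.00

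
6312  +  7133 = 13445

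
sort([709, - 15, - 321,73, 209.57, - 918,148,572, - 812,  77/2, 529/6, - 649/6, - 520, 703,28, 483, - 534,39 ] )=[ - 918, - 812, - 534,- 520 ,- 321,-649/6, - 15,28  ,  77/2,39,73,529/6,148, 209.57,483,572,703,709]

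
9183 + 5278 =14461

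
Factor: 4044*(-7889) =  - 2^2*3^1 * 7^3*23^1 * 337^1= - 31903116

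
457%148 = 13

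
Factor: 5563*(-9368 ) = -52114184 = - 2^3*1171^1*5563^1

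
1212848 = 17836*68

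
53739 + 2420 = 56159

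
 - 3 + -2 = - 5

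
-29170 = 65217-94387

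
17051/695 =17051/695=24.53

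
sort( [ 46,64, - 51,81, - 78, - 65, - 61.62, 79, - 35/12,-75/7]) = [-78, - 65, - 61.62 , -51, - 75/7 , - 35/12, 46, 64, 79,81 ]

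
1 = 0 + 1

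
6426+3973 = 10399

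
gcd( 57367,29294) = 1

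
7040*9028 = 63557120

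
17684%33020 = 17684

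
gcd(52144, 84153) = 1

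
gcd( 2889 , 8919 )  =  9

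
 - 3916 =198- 4114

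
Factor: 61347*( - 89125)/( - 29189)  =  3^1*5^3*11^2*13^2*17^( - 2)*23^1 * 31^1 * 101^ ( - 1) = 5467551375/29189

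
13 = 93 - 80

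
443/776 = 443/776 = 0.57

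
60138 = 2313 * 26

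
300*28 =8400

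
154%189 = 154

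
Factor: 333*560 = 2^4 * 3^2*5^1*7^1*37^1 = 186480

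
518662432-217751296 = 300911136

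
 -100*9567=-956700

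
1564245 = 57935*27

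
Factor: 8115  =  3^1*5^1*541^1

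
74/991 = 74/991  =  0.07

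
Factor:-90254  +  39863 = -3^2*11^1*509^1 =- 50391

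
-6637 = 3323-9960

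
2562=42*61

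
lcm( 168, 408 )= 2856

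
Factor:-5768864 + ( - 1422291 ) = -7191155 = - 5^1* 1438231^1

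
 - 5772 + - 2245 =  - 8017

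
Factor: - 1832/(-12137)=2^3*53^( -1 ) = 8/53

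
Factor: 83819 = 79^1*1061^1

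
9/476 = 9/476 = 0.02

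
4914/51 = 1638/17 = 96.35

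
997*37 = 36889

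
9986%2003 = 1974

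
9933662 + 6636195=16569857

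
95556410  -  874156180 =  - 778599770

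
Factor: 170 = 2^1*5^1*17^1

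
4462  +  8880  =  13342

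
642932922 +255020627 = 897953549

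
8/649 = 8/649  =  0.01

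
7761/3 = 2587  =  2587.00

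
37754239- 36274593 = 1479646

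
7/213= 7/213 = 0.03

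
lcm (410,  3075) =6150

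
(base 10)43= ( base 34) 19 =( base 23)1K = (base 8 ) 53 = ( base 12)37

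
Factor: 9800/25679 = 2^3*5^2*7^2*25679^(-1)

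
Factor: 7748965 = 5^1 * 7^1* 221399^1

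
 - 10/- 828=5/414 = 0.01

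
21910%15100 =6810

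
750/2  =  375 = 375.00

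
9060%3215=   2630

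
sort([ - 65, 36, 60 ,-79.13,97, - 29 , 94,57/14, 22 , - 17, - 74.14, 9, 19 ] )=[ - 79.13, - 74.14, - 65, - 29,  -  17,57/14,9,19, 22, 36, 60, 94,97] 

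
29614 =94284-64670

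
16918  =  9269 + 7649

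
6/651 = 2/217 = 0.01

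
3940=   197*20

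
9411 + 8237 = 17648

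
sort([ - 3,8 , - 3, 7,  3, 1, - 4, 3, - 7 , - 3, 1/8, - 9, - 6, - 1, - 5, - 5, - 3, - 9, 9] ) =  [ - 9,  -  9, - 7,-6,  -  5, - 5,  -  4 , - 3, - 3, - 3, - 3, - 1, 1/8,1,3, 3, 7,8,  9]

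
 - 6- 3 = - 9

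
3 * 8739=26217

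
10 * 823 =8230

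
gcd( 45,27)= 9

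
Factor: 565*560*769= 2^4*5^2 * 7^1*113^1*769^1=243311600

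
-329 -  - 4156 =3827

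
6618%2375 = 1868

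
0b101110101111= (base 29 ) 3g4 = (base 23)5F1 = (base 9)4083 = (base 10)2991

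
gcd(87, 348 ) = 87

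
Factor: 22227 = 3^1*31^1*239^1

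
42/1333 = 42/1333 = 0.03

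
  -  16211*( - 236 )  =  3825796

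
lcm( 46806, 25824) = 748896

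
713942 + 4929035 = 5642977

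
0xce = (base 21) 9H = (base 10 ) 206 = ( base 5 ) 1311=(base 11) 178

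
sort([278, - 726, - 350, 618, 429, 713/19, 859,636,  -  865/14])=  [ - 726,-350 , - 865/14,713/19, 278,429,618,636,859]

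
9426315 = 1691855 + 7734460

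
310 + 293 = 603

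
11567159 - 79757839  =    -  68190680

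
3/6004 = 3/6004 = 0.00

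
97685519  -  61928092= 35757427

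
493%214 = 65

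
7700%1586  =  1356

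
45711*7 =319977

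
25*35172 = 879300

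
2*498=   996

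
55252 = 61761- 6509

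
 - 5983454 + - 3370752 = - 9354206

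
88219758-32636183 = 55583575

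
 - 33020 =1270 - 34290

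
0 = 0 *( - 317) 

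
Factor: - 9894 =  - 2^1 * 3^1*17^1*97^1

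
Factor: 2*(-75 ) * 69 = -2^1*3^2 *5^2*23^1 = -10350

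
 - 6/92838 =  -1+15472/15473 = - 0.00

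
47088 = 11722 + 35366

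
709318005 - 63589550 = 645728455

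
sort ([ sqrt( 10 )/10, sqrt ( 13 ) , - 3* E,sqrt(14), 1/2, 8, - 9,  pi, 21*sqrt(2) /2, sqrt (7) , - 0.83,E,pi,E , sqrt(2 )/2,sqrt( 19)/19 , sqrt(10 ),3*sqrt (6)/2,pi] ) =[  -  9, - 3*E, - 0.83,  sqrt(19)/19, sqrt( 10) /10 , 1/2,  sqrt(2)/2 , sqrt( 7 ),E,E,pi,pi,pi,sqrt( 10), sqrt(13 ),3*sqrt(6 )/2 , sqrt (14), 8,21 * sqrt(2 )/2] 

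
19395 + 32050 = 51445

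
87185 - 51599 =35586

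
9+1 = 10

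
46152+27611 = 73763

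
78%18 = 6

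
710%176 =6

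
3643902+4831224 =8475126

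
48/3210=8/535 = 0.01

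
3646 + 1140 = 4786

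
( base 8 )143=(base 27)3I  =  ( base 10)99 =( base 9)120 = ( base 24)43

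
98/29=98/29 = 3.38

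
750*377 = 282750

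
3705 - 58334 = -54629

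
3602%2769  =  833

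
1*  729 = 729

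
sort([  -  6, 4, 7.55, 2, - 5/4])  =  [ - 6, - 5/4, 2, 4,7.55]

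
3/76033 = 3/76033 = 0.00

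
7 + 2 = 9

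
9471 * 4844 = 45877524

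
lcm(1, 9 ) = 9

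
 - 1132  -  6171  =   - 7303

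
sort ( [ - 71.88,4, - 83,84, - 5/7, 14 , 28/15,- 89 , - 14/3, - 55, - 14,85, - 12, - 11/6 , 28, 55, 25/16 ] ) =[ - 89, - 83, - 71.88, - 55 ,  -  14, - 12, - 14/3, - 11/6, - 5/7,25/16,28/15,4,14,  28,55 , 84, 85 ] 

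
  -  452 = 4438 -4890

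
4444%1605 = 1234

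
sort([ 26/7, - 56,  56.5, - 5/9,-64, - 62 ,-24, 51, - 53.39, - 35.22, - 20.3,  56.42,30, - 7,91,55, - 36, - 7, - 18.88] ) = [ - 64, - 62  ,-56, - 53.39, - 36, -35.22, - 24, - 20.3,-18.88, - 7, - 7, - 5/9 , 26/7 , 30, 51, 55, 56.42, 56.5, 91]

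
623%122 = 13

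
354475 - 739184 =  - 384709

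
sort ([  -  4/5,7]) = [ - 4/5, 7]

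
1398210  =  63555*22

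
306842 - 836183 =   -  529341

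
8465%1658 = 175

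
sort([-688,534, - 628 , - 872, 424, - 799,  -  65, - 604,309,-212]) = [ - 872,-799, - 688,- 628,-604, -212,  -  65,  309, 424,534] 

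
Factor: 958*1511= 1447538  =  2^1*479^1 * 1511^1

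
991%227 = 83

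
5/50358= 5/50358 = 0.00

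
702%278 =146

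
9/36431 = 9/36431= 0.00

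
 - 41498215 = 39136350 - 80634565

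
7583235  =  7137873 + 445362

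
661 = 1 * 661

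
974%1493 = 974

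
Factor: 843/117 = 281/39 = 3^( - 1 )*13^( - 1)*281^1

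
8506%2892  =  2722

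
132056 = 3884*34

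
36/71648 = 9/17912 =0.00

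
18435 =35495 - 17060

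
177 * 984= 174168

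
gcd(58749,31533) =3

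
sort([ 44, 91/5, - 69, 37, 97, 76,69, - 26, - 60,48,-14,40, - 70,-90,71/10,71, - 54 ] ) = [ - 90,  -  70,-69, - 60 , - 54, - 26,  -  14,71/10 , 91/5, 37,40 , 44,48, 69,71,  76, 97 ] 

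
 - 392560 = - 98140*4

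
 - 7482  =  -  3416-4066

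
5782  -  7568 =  - 1786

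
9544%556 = 92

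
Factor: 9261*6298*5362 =2^2*3^3*7^4*47^1*67^1 * 383^1  =  312742821636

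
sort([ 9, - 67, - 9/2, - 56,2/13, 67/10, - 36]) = [ - 67, - 56, - 36,  -  9/2, 2/13  ,  67/10, 9]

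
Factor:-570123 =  - 3^2*63347^1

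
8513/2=4256 + 1/2 = 4256.50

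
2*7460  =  14920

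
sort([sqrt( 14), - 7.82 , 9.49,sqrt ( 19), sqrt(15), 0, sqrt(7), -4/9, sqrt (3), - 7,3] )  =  [ - 7.82, - 7,  -  4/9,0 , sqrt(3 ),sqrt(7 ), 3 , sqrt(14), sqrt(15 ), sqrt( 19),9.49]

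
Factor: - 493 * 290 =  - 142970 = - 2^1* 5^1 * 17^1*29^2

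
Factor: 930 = 2^1*3^1*5^1*31^1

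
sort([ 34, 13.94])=[13.94, 34]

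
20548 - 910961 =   -  890413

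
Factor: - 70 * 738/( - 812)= 3^2*5^1*29^( - 1 )*41^1  =  1845/29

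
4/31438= 2/15719  =  0.00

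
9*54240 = 488160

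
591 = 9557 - 8966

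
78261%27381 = 23499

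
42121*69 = 2906349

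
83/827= 83/827 =0.10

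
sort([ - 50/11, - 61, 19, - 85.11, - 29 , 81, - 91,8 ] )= [ - 91,-85.11, - 61, - 29, - 50/11, 8,  19,81]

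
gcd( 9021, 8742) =93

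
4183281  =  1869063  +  2314218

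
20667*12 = 248004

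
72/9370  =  36/4685 = 0.01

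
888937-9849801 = - 8960864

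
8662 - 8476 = 186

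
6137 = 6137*1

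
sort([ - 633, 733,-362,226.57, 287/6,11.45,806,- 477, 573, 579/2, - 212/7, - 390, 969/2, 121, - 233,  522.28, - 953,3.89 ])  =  [  -  953, - 633 , - 477,-390, - 362, - 233,  -  212/7, 3.89, 11.45, 287/6, 121, 226.57,  579/2,  969/2 , 522.28, 573, 733, 806]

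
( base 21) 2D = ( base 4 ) 313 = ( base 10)55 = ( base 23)29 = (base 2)110111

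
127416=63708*2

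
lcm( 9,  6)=18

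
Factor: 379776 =2^7 * 3^1*23^1*43^1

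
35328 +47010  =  82338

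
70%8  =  6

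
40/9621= 40/9621 =0.00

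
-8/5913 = -1 +5905/5913 = - 0.00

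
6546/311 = 6546/311  =  21.05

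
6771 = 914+5857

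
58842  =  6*9807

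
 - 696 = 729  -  1425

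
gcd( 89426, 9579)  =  1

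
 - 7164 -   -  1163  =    -  6001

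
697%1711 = 697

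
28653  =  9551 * 3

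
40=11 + 29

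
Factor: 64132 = 2^2*16033^1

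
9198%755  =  138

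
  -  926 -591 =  - 1517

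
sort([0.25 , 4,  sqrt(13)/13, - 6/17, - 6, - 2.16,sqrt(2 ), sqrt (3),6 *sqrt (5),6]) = [  -  6, - 2.16, - 6/17,0.25,sqrt( 13)/13 , sqrt( 2),sqrt(3),4,6, 6*sqrt(5 )] 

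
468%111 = 24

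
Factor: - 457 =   -  457^1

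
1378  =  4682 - 3304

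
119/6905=119/6905 = 0.02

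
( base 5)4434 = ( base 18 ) 1g7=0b1001101011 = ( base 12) 437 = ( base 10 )619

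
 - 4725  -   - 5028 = 303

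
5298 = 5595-297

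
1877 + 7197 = 9074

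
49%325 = 49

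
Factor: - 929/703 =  - 19^(-1)*37^(  -  1)*929^1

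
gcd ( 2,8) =2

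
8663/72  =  8663/72= 120.32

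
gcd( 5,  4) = 1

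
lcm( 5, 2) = 10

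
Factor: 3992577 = 3^1*1330859^1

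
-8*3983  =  - 31864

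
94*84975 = 7987650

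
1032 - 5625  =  -4593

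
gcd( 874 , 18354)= 874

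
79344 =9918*8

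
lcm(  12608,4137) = 264768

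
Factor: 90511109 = 13^1*6962393^1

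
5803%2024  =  1755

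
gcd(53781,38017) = 7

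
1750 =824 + 926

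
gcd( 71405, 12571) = 1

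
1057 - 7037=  - 5980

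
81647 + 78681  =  160328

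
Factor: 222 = 2^1 * 3^1*37^1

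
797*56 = 44632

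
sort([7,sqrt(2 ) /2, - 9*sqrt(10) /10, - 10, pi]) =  [-10,- 9 * sqrt( 10 ) /10,sqrt(2 ) /2, pi,7]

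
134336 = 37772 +96564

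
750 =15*50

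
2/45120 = 1/22560 = 0.00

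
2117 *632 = 1337944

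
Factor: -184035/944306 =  - 2^( - 1 )*3^1  *5^1*11^( - 1 )*12269^1 *42923^ ( - 1 )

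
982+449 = 1431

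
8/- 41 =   -  8/41 = - 0.20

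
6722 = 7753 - 1031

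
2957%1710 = 1247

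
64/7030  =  32/3515= 0.01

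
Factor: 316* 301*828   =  2^4*3^2*7^1*23^1*43^1*79^1 = 78756048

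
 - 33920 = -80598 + 46678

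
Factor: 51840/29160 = 2^4 * 3^(-2) = 16/9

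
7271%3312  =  647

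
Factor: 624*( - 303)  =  -189072 = - 2^4*3^2*13^1*101^1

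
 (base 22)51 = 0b1101111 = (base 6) 303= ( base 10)111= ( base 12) 93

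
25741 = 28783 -3042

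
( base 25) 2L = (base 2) 1000111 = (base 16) 47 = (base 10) 71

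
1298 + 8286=9584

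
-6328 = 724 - 7052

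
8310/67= 8310/67=   124.03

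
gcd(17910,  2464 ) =2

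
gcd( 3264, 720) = 48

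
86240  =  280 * 308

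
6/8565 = 2/2855=0.00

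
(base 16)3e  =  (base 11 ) 57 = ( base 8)76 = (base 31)20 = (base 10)62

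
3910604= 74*52846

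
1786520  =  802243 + 984277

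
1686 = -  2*( - 843)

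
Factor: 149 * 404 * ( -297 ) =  -17878212 =-2^2*3^3*11^1 * 101^1*149^1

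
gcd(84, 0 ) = 84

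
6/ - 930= - 1/155 =- 0.01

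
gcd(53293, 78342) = 1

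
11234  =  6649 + 4585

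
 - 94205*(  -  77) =7253785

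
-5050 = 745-5795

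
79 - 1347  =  -1268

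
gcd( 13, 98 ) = 1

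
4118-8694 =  - 4576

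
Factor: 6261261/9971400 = 2^( - 3 )*5^( - 2 )*53^2*743^1*16619^( - 1 ) = 2087087/3323800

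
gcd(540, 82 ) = 2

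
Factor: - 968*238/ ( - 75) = 2^4*3^( - 1 )*5^ ( - 2)*7^1*11^2*17^1 =230384/75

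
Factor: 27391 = 7^2*13^1*43^1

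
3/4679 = 3/4679 = 0.00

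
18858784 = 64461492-45602708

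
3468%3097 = 371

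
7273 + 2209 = 9482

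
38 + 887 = 925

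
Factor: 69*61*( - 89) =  - 3^1*23^1*61^1 * 89^1 = - 374601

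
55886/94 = 27943/47=594.53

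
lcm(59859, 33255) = 299295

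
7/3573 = 7/3573=0.00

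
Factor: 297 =3^3 * 11^1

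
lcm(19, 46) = 874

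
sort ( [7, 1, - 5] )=[-5,  1 , 7]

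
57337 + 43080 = 100417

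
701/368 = 1 + 333/368 =1.90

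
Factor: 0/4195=0=0^1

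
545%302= 243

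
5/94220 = 1/18844  =  0.00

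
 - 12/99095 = - 12/99095 = - 0.00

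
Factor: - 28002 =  - 2^1*3^1*13^1 * 359^1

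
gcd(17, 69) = 1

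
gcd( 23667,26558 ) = 49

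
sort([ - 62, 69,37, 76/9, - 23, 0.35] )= [ - 62, - 23,0.35, 76/9,37,69 ] 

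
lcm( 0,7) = 0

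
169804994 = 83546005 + 86258989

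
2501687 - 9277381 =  - 6775694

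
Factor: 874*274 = 2^2*19^1*23^1 * 137^1=239476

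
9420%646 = 376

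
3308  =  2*1654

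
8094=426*19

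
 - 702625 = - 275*2555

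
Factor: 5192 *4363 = 22652696 = 2^3*11^1*59^1 * 4363^1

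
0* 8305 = 0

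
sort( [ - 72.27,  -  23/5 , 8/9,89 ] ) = [-72.27, - 23/5,8/9,  89 ] 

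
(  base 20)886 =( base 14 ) 1326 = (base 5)101431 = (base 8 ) 6446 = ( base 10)3366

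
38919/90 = 12973/30 =432.43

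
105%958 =105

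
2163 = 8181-6018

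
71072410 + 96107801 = 167180211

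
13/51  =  13/51 = 0.25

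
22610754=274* 82521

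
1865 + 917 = 2782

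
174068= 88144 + 85924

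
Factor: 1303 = 1303^1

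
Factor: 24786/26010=81/85= 3^4*5^( - 1)*17^( - 1)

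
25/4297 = 25/4297 = 0.01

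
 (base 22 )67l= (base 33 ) 2RA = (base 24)587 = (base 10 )3079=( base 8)6007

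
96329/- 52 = -1853  +  27/52 = - 1852.48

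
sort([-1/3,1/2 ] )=[-1/3, 1/2 ] 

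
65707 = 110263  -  44556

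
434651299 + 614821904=1049473203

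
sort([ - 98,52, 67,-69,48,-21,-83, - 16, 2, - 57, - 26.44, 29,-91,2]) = [-98,  -  91, - 83 , - 69,-57,-26.44,-21,  -  16,2,2,29,48,52,67]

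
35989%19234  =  16755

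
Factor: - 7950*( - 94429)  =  2^1*3^1*5^2*53^1*89^1*1061^1 = 750710550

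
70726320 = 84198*840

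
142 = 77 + 65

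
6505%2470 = 1565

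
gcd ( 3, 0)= 3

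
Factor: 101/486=2^( - 1)*3^( - 5 )*101^1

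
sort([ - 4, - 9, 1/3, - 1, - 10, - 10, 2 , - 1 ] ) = [ - 10 , - 10, - 9, - 4, - 1, - 1,1/3, 2 ]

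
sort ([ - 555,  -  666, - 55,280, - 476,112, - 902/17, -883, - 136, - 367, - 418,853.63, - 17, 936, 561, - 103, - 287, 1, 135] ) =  [ - 883, - 666 , - 555,  -  476,-418, - 367 , -287,- 136, - 103, - 55, - 902/17, - 17,1, 112,135,280,561,853.63, 936]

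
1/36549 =1/36549 = 0.00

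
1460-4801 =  - 3341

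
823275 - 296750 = 526525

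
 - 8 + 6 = - 2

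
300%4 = 0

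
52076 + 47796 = 99872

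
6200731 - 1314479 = 4886252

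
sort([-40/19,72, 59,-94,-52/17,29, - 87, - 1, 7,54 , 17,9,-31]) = [ - 94, - 87 ,  -  31, - 52/17 ,-40/19, - 1 , 7,9,  17,29, 54,59,72] 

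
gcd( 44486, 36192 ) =754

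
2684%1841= 843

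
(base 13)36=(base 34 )1B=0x2d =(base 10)45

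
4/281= 4/281 = 0.01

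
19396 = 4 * 4849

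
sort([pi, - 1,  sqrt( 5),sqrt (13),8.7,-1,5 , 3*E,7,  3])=[ - 1,- 1,sqrt( 5) , 3, pi,sqrt(13) , 5, 7, 3*E, 8.7] 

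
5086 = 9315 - 4229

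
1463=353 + 1110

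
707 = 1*707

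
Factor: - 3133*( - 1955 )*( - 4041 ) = -24751185615=- 3^2*5^1*13^1*17^1*23^1*241^1*449^1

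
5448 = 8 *681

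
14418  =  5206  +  9212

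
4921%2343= 235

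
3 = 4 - 1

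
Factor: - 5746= - 2^1*13^2*17^1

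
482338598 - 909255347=-426916749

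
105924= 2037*52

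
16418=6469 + 9949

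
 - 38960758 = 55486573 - 94447331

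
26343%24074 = 2269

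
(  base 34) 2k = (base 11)80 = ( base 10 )88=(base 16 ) 58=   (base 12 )74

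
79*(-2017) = - 159343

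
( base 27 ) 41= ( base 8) 155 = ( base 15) 74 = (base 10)109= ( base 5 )414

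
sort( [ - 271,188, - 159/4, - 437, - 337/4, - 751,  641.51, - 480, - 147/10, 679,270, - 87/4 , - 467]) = [ - 751, - 480,- 467, - 437,-271,-337/4 , - 159/4 ,-87/4,- 147/10, 188, 270,641.51,679] 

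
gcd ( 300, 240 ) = 60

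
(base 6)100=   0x24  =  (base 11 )33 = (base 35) 11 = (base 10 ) 36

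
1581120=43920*36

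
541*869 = 470129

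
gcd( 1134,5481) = 189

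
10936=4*2734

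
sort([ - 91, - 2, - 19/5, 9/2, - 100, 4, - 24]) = [ - 100, - 91, - 24, - 19/5, - 2,4,9/2]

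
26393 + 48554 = 74947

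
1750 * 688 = 1204000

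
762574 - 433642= 328932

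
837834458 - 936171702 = -98337244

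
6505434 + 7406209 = 13911643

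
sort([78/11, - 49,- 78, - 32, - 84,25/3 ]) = [ - 84,  -  78,-49, - 32,78/11,25/3] 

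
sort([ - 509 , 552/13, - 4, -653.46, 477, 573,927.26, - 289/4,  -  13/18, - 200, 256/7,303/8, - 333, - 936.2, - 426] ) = [ - 936.2,-653.46 , - 509, -426 ,  -  333 ,-200, - 289/4,-4, - 13/18, 256/7 , 303/8, 552/13, 477, 573,927.26] 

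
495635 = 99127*5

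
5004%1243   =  32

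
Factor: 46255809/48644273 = 3^1*37^1*439^( - 1) * 110807^( - 1) * 416719^1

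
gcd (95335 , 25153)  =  1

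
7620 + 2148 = 9768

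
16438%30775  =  16438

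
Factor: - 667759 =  - 23^1*29033^1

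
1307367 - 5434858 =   -  4127491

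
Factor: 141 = 3^1 * 47^1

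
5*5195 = 25975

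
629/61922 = 629/61922 = 0.01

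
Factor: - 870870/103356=-455/54 = - 2^ ( - 1) * 3^(-3)*5^1*7^1*13^1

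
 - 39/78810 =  - 1+26257/26270 =-0.00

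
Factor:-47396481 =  - 3^1*11^1* 1436257^1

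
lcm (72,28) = 504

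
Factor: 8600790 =2^1*3^1*5^1 * 11^1 * 67^1*389^1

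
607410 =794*765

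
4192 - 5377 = - 1185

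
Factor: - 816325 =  - 5^2 * 32653^1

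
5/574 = 5/574 = 0.01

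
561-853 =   -  292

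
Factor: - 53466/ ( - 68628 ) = 67/86 = 2^( - 1) *43^( - 1)*67^1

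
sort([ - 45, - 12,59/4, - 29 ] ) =[ - 45, - 29, - 12,59/4] 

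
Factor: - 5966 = - 2^1*19^1 * 157^1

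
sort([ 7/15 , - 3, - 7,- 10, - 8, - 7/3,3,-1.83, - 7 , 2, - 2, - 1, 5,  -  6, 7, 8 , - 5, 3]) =[ - 10, - 8, - 7, - 7, - 6, - 5, -3,  -  7/3 , -2 , - 1.83, - 1,7/15 , 2, 3, 3,5,  7, 8 ] 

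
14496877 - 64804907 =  - 50308030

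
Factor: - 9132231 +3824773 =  -5307458 =-  2^1*13^1*204133^1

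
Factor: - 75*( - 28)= 2^2*3^1*5^2*7^1 = 2100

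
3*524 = 1572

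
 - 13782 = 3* ( - 4594 )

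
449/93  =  4 + 77/93 = 4.83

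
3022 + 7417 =10439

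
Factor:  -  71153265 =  - 3^1 * 5^1*491^1*9661^1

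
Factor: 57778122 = 2^1*3^1*9629687^1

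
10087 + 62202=72289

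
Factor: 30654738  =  2^1 *3^2*1703041^1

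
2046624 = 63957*32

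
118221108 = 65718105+52503003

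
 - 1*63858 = -63858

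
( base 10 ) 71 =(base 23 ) 32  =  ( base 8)107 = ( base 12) 5B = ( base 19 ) 3e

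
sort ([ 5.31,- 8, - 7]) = [ - 8, - 7, 5.31 ]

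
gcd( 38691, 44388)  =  27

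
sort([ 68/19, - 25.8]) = [-25.8,68/19 ] 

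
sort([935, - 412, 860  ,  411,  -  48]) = [ - 412, - 48,  411, 860, 935 ] 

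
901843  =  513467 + 388376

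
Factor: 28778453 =11^1*1151^1*2273^1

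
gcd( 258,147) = 3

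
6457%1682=1411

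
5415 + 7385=12800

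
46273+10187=56460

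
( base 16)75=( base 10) 117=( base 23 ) 52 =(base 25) 4H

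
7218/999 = 802/111 = 7.23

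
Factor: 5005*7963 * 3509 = 139850545835 = 5^1*7^1*11^3*13^1 * 29^1 * 7963^1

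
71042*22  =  1562924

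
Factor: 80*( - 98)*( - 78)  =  2^6 *3^1*5^1*7^2*13^1 =611520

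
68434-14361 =54073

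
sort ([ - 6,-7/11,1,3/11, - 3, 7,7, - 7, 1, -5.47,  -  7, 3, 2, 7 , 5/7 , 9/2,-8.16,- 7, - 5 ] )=[- 8.16,-7, - 7, - 7, - 6,-5.47,- 5, - 3, - 7/11 , 3/11, 5/7, 1, 1,2, 3, 9/2, 7, 7, 7] 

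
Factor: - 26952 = -2^3*3^1*1123^1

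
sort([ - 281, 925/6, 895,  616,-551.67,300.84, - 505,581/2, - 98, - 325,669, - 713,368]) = [ - 713, - 551.67, - 505,- 325, - 281,-98 , 925/6,581/2, 300.84,368, 616, 669 , 895 ] 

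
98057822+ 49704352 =147762174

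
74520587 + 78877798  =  153398385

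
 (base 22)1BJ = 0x2E9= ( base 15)34A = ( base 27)10G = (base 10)745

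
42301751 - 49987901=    - 7686150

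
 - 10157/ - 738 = 10157/738 = 13.76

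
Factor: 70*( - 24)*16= - 2^8*3^1*5^1*7^1 = -  26880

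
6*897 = 5382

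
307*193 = 59251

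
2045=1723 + 322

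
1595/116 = 55/4 = 13.75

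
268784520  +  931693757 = 1200478277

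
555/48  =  185/16   =  11.56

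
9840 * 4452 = 43807680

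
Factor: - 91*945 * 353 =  - 3^3 * 5^1 *7^2*13^1*353^1 = - 30356235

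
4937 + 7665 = 12602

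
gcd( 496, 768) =16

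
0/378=0= 0.00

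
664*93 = 61752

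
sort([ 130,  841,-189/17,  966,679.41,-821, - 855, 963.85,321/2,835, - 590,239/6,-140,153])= [ -855, - 821,  -  590 , - 140, - 189/17,  239/6, 130,153, 321/2,679.41,  835,841,  963.85,966 ] 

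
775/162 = 775/162 = 4.78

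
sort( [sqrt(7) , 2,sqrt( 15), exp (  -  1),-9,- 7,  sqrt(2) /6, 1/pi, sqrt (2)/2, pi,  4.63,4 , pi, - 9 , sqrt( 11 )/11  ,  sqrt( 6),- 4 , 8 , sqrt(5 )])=[ - 9, - 9, - 7,-4, sqrt(2)/6, sqrt( 11)/11, 1/pi, exp ( - 1 ) , sqrt( 2)/2,2, sqrt( 5) , sqrt (6) , sqrt( 7),pi , pi,sqrt( 15),4, 4.63, 8 ] 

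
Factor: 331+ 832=1163^1= 1163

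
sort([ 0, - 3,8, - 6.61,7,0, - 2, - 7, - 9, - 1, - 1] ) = [-9,  -  7, - 6.61,-3, - 2, - 1, - 1,0,0,7, 8 ]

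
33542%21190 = 12352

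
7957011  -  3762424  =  4194587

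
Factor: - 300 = -2^2*3^1 * 5^2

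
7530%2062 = 1344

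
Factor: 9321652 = 2^2 * 2330413^1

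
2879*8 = 23032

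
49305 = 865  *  57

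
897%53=49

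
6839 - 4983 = 1856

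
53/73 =53/73 =0.73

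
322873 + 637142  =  960015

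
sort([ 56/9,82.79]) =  [56/9,82.79 ] 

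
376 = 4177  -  3801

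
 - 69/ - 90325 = 69/90325 = 0.00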